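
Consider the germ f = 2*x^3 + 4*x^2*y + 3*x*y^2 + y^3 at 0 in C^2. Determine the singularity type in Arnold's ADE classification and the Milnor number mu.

The Hessian of f at 0 is [[0, 0], [0, 0]] with rank 0, so corank 2. A Groebner basis of the Jacobian ideal J(f) in C{x,y} is {y^3, x^2 - 3*y^2/2, x*y + 3*y^2/2}; counting standard monomials gives mu = 4. Corank 2; j^3 = (x + y)*(2*x^2 + 2*x*y + y^2) splits into three distinct lines over C (the quadratic factor has nonzero discriminant), so D_4.

Type D_{4}, Milnor number mu = 4.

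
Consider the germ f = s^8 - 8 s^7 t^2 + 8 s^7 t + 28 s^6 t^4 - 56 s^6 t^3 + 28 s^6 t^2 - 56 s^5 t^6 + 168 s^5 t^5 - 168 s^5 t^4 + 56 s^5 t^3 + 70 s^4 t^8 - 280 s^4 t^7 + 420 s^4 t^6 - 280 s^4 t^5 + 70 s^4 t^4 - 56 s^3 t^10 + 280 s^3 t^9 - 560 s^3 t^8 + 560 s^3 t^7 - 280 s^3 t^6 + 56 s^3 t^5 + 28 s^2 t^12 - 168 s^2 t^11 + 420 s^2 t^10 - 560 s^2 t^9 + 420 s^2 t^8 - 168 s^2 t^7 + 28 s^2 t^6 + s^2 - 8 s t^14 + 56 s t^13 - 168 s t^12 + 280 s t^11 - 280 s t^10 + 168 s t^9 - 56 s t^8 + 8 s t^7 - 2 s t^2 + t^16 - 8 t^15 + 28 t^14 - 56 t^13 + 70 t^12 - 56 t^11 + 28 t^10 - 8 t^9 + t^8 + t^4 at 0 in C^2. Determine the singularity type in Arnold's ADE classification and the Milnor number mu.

The Hessian of f at 0 has rank 1. Corank 1: A-series; mu = 7 gives A_7.

Type A_7, Milnor number mu = 7.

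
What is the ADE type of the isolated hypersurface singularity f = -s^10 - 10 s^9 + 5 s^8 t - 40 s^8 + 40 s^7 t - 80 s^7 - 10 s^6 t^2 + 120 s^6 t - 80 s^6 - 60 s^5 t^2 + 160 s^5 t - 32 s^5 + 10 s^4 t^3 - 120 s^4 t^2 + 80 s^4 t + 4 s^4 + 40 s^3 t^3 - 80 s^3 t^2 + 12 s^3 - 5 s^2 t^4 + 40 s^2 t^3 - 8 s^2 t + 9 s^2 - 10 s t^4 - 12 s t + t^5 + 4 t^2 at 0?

The Hessian of f at 0 is [[18, -12], [-12, 8]] with rank 1, so corank 1. A Groebner basis of the Jacobian ideal J(f) in C{s,t} is {-243*s/64 + t^3 - 9*t^2/8 + 81*t/32, s^2 + 3*s/2 - t, s*t + 9*s/8 - t^2/3 - 3*t/4}; counting standard monomials gives mu = 4. Corank 1: A-series; mu = 4 gives A_4.

A_4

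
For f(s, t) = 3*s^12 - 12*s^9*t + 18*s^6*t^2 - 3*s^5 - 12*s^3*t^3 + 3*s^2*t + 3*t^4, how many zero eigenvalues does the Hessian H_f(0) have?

2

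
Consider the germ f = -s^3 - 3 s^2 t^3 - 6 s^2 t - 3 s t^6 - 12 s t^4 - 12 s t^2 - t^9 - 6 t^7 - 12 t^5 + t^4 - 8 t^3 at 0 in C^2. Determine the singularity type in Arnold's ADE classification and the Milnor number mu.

Type E_{6}, Milnor number mu = 6.

The Hessian of f at 0 has rank 0. Corank 2; j^3 = -(s + 2*t)^3 is a perfect cube, so E-series; the 4-jet and mu = 6 give E_6.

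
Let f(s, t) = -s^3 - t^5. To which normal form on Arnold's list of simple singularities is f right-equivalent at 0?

The Hessian of f at 0 has rank 0. Corank 2; j^3 = -s^3 is a perfect cube, so E-series; the 5-jet and mu = 8 give E_8.

E_{8}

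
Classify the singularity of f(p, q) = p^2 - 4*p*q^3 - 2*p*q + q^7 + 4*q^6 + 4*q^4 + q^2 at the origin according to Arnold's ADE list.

A6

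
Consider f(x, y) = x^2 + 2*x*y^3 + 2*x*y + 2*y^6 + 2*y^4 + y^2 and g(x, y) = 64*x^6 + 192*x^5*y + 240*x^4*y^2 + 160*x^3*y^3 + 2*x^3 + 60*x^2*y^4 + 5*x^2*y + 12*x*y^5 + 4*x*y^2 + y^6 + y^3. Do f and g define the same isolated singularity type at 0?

The Hessian of f at 0 has rank 1. Corank 1: A-series; mu = 5 gives A_5. The Hessian of g at 0 has rank 0. Corank 2; j^3 = (x + y)^2*(2*x + y) has shape L^2 M (L != M), so D-series; mu = 7 gives D_7. f is A_5 but g is D_7, hence not right-equivalent.

No.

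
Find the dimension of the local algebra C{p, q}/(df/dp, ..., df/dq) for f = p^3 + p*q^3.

7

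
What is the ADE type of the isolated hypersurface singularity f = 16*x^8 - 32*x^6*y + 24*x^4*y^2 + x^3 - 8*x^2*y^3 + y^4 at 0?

E_{6}

The Hessian of f at 0 is [[0, 0], [0, 0]] with rank 0, so corank 2. A Groebner basis of the Jacobian ideal J(f) in C{x,y} is {y^3, x^2}; counting standard monomials gives mu = 6. Corank 2; j^3 = x^3 is a perfect cube, so E-series; the 4-jet and mu = 6 give E_6.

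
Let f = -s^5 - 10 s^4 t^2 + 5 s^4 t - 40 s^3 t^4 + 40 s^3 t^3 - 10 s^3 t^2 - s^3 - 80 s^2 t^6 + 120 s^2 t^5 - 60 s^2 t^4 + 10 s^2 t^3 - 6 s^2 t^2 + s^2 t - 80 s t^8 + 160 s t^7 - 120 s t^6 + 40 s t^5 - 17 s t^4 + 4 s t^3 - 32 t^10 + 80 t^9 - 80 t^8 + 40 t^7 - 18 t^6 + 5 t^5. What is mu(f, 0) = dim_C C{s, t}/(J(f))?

6

The Hessian of f at 0 is [[0, 0], [0, 0]] with rank 0, so corank 2. A Groebner basis of the Jacobian ideal J(f) in C{s,t} is {s^3, s^2*t, -2*s^2 + s*t^2, -5*s^2/2 + s*t/2 + t^3}; counting standard monomials gives mu = 6. Corank 2; j^3 = -s^2*(s - t) has shape L^2 M (L != M), so D-series; mu = 6 gives D_6.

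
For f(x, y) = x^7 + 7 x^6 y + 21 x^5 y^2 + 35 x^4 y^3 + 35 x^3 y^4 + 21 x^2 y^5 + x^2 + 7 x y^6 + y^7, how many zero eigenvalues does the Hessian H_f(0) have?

Hessian at 0 has rank 1.

1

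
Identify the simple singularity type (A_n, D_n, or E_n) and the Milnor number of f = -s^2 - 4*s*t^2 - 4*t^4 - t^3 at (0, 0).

The Hessian of f at 0 is [[-2, 0], [0, 0]] with rank 1, so corank 1. A Groebner basis of the Jacobian ideal J(f) in C{s,t} is {t^2, s}; counting standard monomials gives mu = 2. Corank 1: A-series; mu = 2 gives A_2.

Type A2, Milnor number mu = 2.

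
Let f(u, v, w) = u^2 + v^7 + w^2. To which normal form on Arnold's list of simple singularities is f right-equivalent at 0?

A6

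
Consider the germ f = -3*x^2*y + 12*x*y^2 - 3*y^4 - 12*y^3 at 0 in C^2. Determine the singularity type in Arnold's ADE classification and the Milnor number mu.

Type D5, Milnor number mu = 5.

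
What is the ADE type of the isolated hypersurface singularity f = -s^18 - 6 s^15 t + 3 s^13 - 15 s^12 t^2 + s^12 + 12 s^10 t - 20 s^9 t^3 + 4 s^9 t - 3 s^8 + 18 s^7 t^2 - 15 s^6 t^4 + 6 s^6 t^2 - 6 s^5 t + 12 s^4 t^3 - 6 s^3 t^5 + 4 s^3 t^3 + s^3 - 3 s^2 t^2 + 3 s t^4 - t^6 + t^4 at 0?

E_{6}

The Hessian of f at 0 is [[0, 0], [0, 0]] with rank 0, so corank 2. A Groebner basis of the Jacobian ideal J(f) in C{s,t} is {s^3, s^2*t, -s^2/2 + s*t^2, t^3}; counting standard monomials gives mu = 6. Corank 2; j^3 = s^3 is a perfect cube, so E-series; the 4-jet and mu = 6 give E_6.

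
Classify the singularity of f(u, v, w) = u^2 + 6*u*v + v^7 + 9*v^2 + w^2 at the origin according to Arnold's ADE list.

A_6

The Hessian of f at 0 is [[2, 6, 0], [6, 18, 0], [0, 0, 2]] with rank 2, so corank 1. A Groebner basis of the Jacobian ideal J(f) in C{u,v,w} is {v^6, u + 3*v, w}; counting standard monomials gives mu = 6. Corank 1: A-series; mu = 6 gives A_6.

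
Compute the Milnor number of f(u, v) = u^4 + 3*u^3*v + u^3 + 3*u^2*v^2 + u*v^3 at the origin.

The Hessian of f at 0 is [[0, 0], [0, 0]] with rank 0, so corank 2. A Groebner basis of the Jacobian ideal J(f) in C{u,v} is {3*u^2 + v^4 + v^3, u^3, u^2*v - u^2 - v^3/3, 2*u^2 + u*v^2 + 2*v^3/3}; counting standard monomials gives mu = 7. Corank 2; j^3 = u^3 is a perfect cube, so E-series; the 4-jet and mu = 7 give E_7.

7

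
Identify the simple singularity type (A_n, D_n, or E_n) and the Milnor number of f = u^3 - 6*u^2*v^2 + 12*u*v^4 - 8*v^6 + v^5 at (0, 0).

Type E_8, Milnor number mu = 8.

The Hessian of f at 0 has rank 0. Corank 2; j^3 = u^3 is a perfect cube, so E-series; the 5-jet and mu = 8 give E_8.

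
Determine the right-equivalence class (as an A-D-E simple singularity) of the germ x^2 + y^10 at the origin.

A9

The Hessian of f at 0 has rank 1. Corank 1: A-series; mu = 9 gives A_9.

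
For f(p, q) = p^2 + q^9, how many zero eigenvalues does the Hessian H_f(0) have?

The Hessian at 0 is [[2, 0], [0, 0]] of rank 1; hence corank 1.

1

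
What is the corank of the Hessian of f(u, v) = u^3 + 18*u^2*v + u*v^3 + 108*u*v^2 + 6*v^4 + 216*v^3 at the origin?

2

Hessian at 0 has rank 0.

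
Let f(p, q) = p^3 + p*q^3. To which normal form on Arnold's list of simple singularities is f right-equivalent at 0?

The Hessian of f at 0 has rank 0. Corank 2; j^3 = p^3 is a perfect cube, so E-series; the 4-jet and mu = 7 give E_7.

E_{7}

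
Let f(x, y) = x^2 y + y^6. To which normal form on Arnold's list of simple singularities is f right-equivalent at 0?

D7

The Hessian of f at 0 has rank 0. Corank 2; j^3 = x^2*y has shape L^2 M (L != M), so D-series; mu = 7 gives D_7.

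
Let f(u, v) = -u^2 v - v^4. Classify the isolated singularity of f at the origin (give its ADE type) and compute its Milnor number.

Type D_{5}, Milnor number mu = 5.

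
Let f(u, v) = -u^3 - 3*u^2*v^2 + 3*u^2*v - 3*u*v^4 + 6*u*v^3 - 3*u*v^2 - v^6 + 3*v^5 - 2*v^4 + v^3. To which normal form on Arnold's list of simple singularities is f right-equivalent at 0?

E6

The Hessian of f at 0 has rank 0. Corank 2; j^3 = -(u - v)^3 is a perfect cube, so E-series; the 4-jet and mu = 6 give E_6.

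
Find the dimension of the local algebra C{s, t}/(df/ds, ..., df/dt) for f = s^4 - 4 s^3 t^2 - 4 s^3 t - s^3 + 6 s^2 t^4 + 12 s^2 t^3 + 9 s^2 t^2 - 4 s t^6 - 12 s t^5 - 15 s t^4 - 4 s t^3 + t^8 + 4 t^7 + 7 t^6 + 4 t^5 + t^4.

6

The Hessian of f at 0 is [[0, 0], [0, 0]] with rank 0, so corank 2. A Groebner basis of the Jacobian ideal J(f) in C{s,t} is {s^3, s^2*t, -s^2/2 + s*t^2, -3*s^2/2 + t^3}; counting standard monomials gives mu = 6. Corank 2; j^3 = -s^3 is a perfect cube, so E-series; the 4-jet and mu = 6 give E_6.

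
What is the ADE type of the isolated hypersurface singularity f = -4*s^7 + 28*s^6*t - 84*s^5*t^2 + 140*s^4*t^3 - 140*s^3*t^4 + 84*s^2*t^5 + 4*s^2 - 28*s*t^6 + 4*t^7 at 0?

A_{6}

The Hessian of f at 0 has rank 1. Corank 1: A-series; mu = 6 gives A_6.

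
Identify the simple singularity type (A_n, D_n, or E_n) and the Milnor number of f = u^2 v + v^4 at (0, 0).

The Hessian of f at 0 has rank 0. Corank 2; j^3 = u^2*v has shape L^2 M (L != M), so D-series; mu = 5 gives D_5.

Type D5, Milnor number mu = 5.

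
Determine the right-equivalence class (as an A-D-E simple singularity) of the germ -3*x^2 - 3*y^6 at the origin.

A_5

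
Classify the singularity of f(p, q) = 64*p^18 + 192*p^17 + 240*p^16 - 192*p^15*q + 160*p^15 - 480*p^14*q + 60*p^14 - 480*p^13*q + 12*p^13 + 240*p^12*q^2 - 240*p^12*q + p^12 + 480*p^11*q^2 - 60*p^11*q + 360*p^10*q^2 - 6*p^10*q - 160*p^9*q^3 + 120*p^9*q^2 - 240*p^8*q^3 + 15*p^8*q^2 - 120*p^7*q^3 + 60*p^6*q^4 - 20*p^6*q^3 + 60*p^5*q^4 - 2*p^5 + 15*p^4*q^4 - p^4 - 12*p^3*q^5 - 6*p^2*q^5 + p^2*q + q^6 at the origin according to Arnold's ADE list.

The Hessian of f at 0 has rank 0. Corank 2; j^3 = p^2*q has shape L^2 M (L != M), so D-series; mu = 7 gives D_7.

D7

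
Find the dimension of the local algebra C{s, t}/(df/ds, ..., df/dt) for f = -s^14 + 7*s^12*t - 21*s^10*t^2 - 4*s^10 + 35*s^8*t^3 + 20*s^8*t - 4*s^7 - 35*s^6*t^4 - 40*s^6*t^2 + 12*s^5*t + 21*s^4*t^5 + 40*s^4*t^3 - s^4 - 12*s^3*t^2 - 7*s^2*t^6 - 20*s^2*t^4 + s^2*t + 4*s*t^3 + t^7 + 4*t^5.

8

The Hessian of f at 0 has rank 0. Corank 2; j^3 = s^2*t has shape L^2 M (L != M), so D-series; mu = 8 gives D_8.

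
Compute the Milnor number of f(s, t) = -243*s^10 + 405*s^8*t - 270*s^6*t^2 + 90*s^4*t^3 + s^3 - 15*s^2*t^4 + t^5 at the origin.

8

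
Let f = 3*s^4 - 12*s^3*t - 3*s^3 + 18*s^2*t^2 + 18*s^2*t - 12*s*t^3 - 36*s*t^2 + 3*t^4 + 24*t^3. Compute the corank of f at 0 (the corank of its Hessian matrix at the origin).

2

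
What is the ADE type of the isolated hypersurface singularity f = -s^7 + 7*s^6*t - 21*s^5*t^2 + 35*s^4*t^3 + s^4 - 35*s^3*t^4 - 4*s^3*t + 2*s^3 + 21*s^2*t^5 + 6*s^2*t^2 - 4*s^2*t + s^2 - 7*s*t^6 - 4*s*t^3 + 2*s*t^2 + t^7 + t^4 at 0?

The Hessian of f at 0 is [[2, 0], [0, 0]] with rank 1, so corank 1. A Groebner basis of the Jacobian ideal J(f) in C{s,t} is {14*s*t/3 - 5*s/3 + t^4 + 4*t^3/3 - 5*t^2/3, s*t^2 - 4*s*t/3 + s/3 - 2*t^3/3 + t^2/3, s^2 - 2*s*t + s + t^2}; counting standard monomials gives mu = 6. Corank 1: A-series; mu = 6 gives A_6.

A_6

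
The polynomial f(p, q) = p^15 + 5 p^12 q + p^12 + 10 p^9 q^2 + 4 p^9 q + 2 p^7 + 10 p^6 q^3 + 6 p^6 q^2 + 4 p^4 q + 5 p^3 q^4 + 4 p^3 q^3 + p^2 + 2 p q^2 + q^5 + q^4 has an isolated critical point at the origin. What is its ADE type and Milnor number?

Type A4, Milnor number mu = 4.

The Hessian of f at 0 has rank 1. Corank 1: A-series; mu = 4 gives A_4.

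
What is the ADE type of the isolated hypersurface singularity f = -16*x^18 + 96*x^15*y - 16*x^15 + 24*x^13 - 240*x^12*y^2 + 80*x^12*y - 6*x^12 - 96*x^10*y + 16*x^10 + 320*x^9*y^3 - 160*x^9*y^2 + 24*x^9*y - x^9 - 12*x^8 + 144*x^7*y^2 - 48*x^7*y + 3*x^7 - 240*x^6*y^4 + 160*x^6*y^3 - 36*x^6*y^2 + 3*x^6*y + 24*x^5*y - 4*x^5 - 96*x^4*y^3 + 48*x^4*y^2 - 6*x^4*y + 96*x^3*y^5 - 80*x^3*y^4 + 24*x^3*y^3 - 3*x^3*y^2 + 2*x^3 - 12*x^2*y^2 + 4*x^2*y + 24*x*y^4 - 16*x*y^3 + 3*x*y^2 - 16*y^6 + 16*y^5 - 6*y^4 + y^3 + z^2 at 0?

D_{4}

The Hessian of f at 0 has rank 1. Corank 2; j^3 = (x + y)*(2*x^2 + 2*x*y + y^2) splits into three distinct lines over C (the quadratic factor has nonzero discriminant), so D_4.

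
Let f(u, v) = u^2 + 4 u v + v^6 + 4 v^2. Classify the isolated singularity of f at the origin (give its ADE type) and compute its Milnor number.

The Hessian of f at 0 is [[2, 4], [4, 8]] with rank 1, so corank 1. A Groebner basis of the Jacobian ideal J(f) in C{u,v} is {v^5, u + 2*v}; counting standard monomials gives mu = 5. Corank 1: A-series; mu = 5 gives A_5.

Type A_5, Milnor number mu = 5.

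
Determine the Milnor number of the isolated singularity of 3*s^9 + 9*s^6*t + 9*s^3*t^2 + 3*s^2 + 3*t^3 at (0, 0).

2

The Hessian of f at 0 is [[6, 0], [0, 0]] with rank 1, so corank 1. A Groebner basis of the Jacobian ideal J(f) in C{s,t} is {t^2, s}; counting standard monomials gives mu = 2. Corank 1: A-series; mu = 2 gives A_2.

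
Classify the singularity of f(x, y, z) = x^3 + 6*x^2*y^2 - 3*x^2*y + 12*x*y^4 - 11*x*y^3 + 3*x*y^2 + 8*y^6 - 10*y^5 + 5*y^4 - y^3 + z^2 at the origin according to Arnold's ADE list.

E7

The Hessian of f at 0 has rank 1. Corank 2; j^3 = (x - y)^3 is a perfect cube, so E-series; the 4-jet and mu = 7 give E_7.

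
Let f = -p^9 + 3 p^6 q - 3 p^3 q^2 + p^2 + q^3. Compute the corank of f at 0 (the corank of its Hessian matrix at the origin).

The Hessian at 0 is [[2, 0], [0, 0]] of rank 1; hence corank 1.

1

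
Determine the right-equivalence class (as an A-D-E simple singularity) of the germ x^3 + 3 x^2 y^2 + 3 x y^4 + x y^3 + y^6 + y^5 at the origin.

The Hessian of f at 0 has rank 0. Corank 2; j^3 = x^3 is a perfect cube, so E-series; the 4-jet and mu = 7 give E_7.

E7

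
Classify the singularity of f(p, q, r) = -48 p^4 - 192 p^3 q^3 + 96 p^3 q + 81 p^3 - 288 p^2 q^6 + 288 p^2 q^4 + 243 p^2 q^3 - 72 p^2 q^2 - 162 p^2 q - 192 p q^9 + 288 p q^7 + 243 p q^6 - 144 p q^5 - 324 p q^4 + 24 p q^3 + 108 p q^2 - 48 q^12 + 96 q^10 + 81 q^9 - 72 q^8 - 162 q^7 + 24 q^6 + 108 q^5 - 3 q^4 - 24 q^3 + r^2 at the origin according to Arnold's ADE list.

E_6

The Hessian of f at 0 has rank 1. Corank 2; j^3 = 3*(3*p - 2*q)^3 is a perfect cube, so E-series; the 4-jet and mu = 6 give E_6.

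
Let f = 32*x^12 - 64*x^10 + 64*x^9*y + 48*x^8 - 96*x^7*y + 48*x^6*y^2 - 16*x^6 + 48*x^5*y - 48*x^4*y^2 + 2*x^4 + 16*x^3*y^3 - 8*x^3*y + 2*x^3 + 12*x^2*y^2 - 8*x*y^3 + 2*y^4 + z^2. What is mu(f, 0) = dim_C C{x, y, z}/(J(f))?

6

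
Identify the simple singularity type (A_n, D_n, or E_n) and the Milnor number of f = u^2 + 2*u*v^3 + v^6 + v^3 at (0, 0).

The Hessian of f at 0 is [[2, 0], [0, 0]] with rank 1, so corank 1. A Groebner basis of the Jacobian ideal J(f) in C{u,v} is {v^2, u}; counting standard monomials gives mu = 2. Corank 1: A-series; mu = 2 gives A_2.

Type A2, Milnor number mu = 2.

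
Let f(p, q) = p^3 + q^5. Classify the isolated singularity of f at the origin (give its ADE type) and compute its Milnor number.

Type E_8, Milnor number mu = 8.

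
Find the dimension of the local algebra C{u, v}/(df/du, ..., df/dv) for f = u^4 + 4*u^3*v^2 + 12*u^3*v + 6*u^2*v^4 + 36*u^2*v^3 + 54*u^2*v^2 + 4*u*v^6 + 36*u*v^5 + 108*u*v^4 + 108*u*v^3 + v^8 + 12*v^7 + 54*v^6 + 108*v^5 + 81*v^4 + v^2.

3

The Hessian of f at 0 has rank 1. Corank 1: A-series; mu = 3 gives A_3.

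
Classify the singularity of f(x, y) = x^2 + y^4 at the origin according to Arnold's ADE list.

A_{3}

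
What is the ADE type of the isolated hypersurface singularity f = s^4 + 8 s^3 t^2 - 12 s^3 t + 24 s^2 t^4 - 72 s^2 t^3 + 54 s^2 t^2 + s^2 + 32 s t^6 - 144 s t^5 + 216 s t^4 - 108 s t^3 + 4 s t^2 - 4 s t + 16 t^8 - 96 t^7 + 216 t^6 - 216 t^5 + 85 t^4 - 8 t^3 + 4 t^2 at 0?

The Hessian of f at 0 has rank 1. Corank 1: A-series; mu = 3 gives A_3.

A_{3}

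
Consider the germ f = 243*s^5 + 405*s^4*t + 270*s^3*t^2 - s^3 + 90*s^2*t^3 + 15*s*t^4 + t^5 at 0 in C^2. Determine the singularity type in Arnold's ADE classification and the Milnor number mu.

The Hessian of f at 0 is [[0, 0], [0, 0]] with rank 0, so corank 2. A Groebner basis of the Jacobian ideal J(f) in C{s,t} is {t^5, s*t^3 + t^4/12, s^2}; counting standard monomials gives mu = 8. Corank 2; j^3 = -s^3 is a perfect cube, so E-series; the 5-jet and mu = 8 give E_8.

Type E_{8}, Milnor number mu = 8.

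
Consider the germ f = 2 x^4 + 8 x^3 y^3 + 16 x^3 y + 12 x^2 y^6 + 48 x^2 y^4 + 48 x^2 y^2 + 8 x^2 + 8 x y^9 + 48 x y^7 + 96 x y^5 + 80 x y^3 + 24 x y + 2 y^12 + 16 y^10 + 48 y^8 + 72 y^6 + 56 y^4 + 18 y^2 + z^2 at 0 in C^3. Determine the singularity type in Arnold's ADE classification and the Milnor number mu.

The Hessian of f at 0 has rank 2. Corank 1: A-series; mu = 3 gives A_3.

Type A3, Milnor number mu = 3.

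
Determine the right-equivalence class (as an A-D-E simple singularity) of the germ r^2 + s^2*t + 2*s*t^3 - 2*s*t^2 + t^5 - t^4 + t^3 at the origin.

D_5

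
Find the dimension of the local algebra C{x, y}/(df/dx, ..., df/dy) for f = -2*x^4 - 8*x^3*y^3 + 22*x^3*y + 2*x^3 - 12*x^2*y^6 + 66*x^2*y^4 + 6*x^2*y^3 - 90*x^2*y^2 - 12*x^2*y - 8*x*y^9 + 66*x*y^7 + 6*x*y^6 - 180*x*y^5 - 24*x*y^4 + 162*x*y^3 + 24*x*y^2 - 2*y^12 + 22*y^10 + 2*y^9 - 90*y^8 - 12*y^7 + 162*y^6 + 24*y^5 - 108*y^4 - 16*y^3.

The Hessian of f at 0 has rank 0. Corank 2; j^3 = 2*(x - 2*y)^3 is a perfect cube, so E-series; the 4-jet and mu = 7 give E_7.

7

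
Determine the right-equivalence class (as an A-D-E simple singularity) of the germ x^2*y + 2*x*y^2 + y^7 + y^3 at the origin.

D8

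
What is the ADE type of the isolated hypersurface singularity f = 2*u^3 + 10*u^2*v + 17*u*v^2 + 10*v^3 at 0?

D_4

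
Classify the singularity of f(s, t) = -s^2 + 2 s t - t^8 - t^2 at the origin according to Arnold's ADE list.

A7

The Hessian of f at 0 is [[-2, 2], [2, -2]] with rank 1, so corank 1. A Groebner basis of the Jacobian ideal J(f) in C{s,t} is {t^7, s - t}; counting standard monomials gives mu = 7. Corank 1: A-series; mu = 7 gives A_7.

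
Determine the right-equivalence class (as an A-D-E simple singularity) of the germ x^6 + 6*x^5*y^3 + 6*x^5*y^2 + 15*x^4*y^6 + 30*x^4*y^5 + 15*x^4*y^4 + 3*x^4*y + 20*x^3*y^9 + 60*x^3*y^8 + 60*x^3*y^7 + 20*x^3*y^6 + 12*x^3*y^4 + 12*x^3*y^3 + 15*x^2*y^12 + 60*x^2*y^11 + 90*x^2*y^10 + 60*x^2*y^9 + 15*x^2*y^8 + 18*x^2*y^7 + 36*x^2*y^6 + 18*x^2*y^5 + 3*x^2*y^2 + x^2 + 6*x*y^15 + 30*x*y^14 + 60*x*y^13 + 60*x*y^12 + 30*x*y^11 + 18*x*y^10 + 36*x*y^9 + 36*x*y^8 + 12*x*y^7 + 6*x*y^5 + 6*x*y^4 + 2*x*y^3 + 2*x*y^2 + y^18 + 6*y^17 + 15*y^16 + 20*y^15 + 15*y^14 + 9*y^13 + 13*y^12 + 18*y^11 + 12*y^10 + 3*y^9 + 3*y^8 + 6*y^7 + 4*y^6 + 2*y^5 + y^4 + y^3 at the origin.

The Hessian of f at 0 has rank 1. Corank 1: A-series; mu = 2 gives A_2.

A_{2}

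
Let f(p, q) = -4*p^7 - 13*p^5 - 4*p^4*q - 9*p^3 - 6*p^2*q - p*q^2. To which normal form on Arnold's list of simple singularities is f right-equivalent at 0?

The Hessian of f at 0 has rank 0. Corank 2; j^3 = -p*(3*p + q)^2 has shape L^2 M (L != M), so D-series; mu = 6 gives D_6.

D_6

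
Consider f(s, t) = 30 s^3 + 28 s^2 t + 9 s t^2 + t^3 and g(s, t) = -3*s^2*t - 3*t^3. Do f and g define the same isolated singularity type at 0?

Yes.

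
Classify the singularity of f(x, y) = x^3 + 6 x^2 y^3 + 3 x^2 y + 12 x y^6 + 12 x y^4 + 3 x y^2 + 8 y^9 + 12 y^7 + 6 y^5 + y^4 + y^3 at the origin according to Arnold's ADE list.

The Hessian of f at 0 has rank 0. Corank 2; j^3 = (x + y)^3 is a perfect cube, so E-series; the 4-jet and mu = 6 give E_6.

E6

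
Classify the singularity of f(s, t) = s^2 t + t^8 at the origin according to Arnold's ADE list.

The Hessian of f at 0 has rank 0. Corank 2; j^3 = s^2*t has shape L^2 M (L != M), so D-series; mu = 9 gives D_9.

D_{9}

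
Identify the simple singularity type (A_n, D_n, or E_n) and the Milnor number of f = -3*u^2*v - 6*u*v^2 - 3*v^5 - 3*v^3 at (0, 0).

Type D_{6}, Milnor number mu = 6.

The Hessian of f at 0 has rank 0. Corank 2; j^3 = -3*v*(u + v)^2 has shape L^2 M (L != M), so D-series; mu = 6 gives D_6.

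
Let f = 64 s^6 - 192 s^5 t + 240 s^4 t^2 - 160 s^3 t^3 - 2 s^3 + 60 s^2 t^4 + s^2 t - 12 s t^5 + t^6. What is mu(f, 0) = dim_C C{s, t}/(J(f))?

7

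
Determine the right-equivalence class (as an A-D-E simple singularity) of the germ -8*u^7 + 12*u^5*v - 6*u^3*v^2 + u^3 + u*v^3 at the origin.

E7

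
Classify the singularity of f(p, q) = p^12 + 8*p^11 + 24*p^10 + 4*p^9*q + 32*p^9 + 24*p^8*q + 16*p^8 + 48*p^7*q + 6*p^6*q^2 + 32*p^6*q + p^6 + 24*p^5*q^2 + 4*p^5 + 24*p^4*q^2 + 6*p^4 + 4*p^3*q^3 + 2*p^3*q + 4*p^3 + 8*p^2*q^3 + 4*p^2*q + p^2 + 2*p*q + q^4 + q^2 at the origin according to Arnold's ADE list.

The Hessian of f at 0 is [[2, 2], [2, 2]] with rank 1, so corank 1. A Groebner basis of the Jacobian ideal J(f) in C{p,q} is {p^2 + p/2 + q/2, p*q - p/2 - q/2, p/2 + q^2 + q/2}; counting standard monomials gives mu = 3. Corank 1: A-series; mu = 3 gives A_3.

A3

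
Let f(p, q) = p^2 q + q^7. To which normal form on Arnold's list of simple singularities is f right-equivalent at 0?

The Hessian of f at 0 is [[0, 0], [0, 0]] with rank 0, so corank 2. A Groebner basis of the Jacobian ideal J(f) in C{p,q} is {p^2/7 + q^6, p^3, p*q}; counting standard monomials gives mu = 8. Corank 2; j^3 = p^2*q has shape L^2 M (L != M), so D-series; mu = 8 gives D_8.

D_8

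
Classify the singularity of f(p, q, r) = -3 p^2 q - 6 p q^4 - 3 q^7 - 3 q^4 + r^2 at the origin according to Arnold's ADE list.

D_5

The Hessian of f at 0 has rank 1. Corank 2; j^3 = -3*p^2*q has shape L^2 M (L != M), so D-series; mu = 5 gives D_5.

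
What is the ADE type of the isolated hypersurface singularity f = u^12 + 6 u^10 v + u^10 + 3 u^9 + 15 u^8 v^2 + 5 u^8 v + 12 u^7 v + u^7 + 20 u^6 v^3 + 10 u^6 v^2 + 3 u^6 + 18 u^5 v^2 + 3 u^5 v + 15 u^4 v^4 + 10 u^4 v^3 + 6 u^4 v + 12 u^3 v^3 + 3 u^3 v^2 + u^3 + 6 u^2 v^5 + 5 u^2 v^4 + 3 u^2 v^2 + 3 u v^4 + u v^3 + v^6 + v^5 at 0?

E_7

The Hessian of f at 0 is [[0, 0], [0, 0]] with rank 0, so corank 2. A Groebner basis of the Jacobian ideal J(f) in C{u,v} is {-u^2 + v^4 - v^3/3, u^3, u^2*v + u^2/3 + v^3/9, u^2 + u*v^2 + v^3/3}; counting standard monomials gives mu = 7. Corank 2; j^3 = u^3 is a perfect cube, so E-series; the 4-jet and mu = 7 give E_7.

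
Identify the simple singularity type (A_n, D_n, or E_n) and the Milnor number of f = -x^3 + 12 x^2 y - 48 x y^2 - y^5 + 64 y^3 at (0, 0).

Type E8, Milnor number mu = 8.

The Hessian of f at 0 has rank 0. Corank 2; j^3 = -(x - 4*y)^3 is a perfect cube, so E-series; the 5-jet and mu = 8 give E_8.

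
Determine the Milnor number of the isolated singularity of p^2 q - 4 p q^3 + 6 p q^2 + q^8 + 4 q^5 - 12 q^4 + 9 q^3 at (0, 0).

9

The Hessian of f at 0 is [[0, 0], [0, 0]] with rank 0, so corank 2. A Groebner basis of the Jacobian ideal J(f) in C{p,q} is {p^4 - 27*p^3 - 189*p^2*q - 12*p^2 - 843*p*q^2/2 - 873*p*q/4 - 2187*q^2/4, p^3*q + 9*p^3/2 + 27*p^2*q + p^2 + 52*p*q^2 + 93*p*q/4 + 243*q^2/4, -p^3/2 + p^2*q^2 - 3*p^2*q/2, -p*q/2 + q^3 - 3*q^2/2}; counting standard monomials gives mu = 9. Corank 2; j^3 = q*(p + 3*q)^2 has shape L^2 M (L != M), so D-series; mu = 9 gives D_9.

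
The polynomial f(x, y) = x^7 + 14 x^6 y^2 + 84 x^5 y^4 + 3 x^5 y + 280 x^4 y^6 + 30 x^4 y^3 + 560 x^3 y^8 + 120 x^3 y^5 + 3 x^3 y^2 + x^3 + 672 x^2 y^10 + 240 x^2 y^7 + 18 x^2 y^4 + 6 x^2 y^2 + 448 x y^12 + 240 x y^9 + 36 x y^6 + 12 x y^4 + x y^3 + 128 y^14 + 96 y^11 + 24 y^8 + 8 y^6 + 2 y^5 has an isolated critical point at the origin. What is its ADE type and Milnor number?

Type E_7, Milnor number mu = 7.

The Hessian of f at 0 has rank 0. Corank 2; j^3 = x^3 is a perfect cube, so E-series; the 4-jet and mu = 7 give E_7.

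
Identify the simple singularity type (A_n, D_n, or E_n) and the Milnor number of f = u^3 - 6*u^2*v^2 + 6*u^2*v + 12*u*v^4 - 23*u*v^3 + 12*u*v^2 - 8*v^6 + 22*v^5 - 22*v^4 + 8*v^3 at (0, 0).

The Hessian of f at 0 is [[0, 0], [0, 0]] with rank 0, so corank 2. A Groebner basis of the Jacobian ideal J(f) in C{u,v} is {-u^2/4 - u*v + v^4 - v^3/12 - v^2, u^3 - 13*u^2/2 - 26*u*v + 35*v^3/6 - 26*v^2, u^2*v + 25*u^2/12 + 25*u*v/3 - 119*v^3/36 + 25*v^2/3, -u^2/2 + u*v^2 - 2*u*v + 11*v^3/6 - 2*v^2}; counting standard monomials gives mu = 7. Corank 2; j^3 = (u + 2*v)^3 is a perfect cube, so E-series; the 4-jet and mu = 7 give E_7.

Type E7, Milnor number mu = 7.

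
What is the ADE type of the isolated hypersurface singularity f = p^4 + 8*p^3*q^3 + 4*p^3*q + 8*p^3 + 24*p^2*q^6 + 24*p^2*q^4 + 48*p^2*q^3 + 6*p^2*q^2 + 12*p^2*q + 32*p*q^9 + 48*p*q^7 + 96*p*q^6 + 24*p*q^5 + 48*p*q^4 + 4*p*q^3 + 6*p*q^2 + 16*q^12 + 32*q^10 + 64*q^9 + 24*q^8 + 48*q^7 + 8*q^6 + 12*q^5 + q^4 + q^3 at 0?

E_{6}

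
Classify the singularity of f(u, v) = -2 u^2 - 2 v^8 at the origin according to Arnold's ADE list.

The Hessian of f at 0 has rank 1. Corank 1: A-series; mu = 7 gives A_7.

A_7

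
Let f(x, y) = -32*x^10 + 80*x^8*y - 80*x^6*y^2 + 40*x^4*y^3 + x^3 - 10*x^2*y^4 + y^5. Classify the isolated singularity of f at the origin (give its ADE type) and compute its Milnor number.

Type E_8, Milnor number mu = 8.

The Hessian of f at 0 is [[0, 0], [0, 0]] with rank 0, so corank 2. A Groebner basis of the Jacobian ideal J(f) in C{x,y} is {y^4, x^2}; counting standard monomials gives mu = 8. Corank 2; j^3 = x^3 is a perfect cube, so E-series; the 5-jet and mu = 8 give E_8.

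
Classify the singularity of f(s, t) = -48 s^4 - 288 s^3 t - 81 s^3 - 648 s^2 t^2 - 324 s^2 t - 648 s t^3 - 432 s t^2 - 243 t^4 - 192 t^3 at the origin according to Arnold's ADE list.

E_6

The Hessian of f at 0 has rank 0. Corank 2; j^3 = -3*(3*s + 4*t)^3 is a perfect cube, so E-series; the 4-jet and mu = 6 give E_6.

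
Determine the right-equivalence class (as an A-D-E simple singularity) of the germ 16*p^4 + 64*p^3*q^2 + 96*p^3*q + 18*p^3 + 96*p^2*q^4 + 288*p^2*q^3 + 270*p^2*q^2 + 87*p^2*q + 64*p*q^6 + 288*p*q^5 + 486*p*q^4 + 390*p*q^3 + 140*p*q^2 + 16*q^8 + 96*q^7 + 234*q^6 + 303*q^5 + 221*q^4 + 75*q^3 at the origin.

The Hessian of f at 0 is [[0, 0], [0, 0]] with rank 0, so corank 2. A Groebner basis of the Jacobian ideal J(f) in C{p,q} is {p*q^2 - 135*p*q/73 - 225*q^2/73, 81*p*q/73 + q^3 + 135*q^2/73, p^2 + 734*p*q/219 + 205*q^2/73}; counting standard monomials gives mu = 5. Corank 2; j^3 = (2*p + 3*q)*(3*p + 5*q)^2 has shape L^2 M (L != M), so D-series; mu = 5 gives D_5.

D_5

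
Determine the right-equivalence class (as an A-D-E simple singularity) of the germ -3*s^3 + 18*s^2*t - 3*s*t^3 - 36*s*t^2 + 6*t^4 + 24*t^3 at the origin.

The Hessian of f at 0 has rank 0. Corank 2; j^3 = -3*(s - 2*t)^3 is a perfect cube, so E-series; the 4-jet and mu = 7 give E_7.

E7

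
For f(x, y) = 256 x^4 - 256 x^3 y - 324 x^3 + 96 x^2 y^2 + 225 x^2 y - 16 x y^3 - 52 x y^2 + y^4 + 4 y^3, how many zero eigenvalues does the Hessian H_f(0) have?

2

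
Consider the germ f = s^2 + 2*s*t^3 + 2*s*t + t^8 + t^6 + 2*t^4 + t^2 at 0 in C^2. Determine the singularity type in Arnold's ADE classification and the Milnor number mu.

The Hessian of f at 0 has rank 1. Corank 1: A-series; mu = 7 gives A_7.

Type A7, Milnor number mu = 7.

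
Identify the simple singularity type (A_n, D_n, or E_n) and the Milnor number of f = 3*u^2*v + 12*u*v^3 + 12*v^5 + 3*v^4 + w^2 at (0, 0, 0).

Type D_{5}, Milnor number mu = 5.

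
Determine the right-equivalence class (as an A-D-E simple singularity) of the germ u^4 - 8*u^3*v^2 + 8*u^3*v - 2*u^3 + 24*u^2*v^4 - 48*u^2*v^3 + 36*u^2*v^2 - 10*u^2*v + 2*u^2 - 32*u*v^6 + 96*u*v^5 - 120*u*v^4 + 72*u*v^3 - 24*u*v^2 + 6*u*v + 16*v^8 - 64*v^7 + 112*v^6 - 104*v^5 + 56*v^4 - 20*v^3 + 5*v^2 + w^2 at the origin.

The Hessian of f at 0 has rank 3. Corank 0: nondegenerate Morse point, so A_1.

A_1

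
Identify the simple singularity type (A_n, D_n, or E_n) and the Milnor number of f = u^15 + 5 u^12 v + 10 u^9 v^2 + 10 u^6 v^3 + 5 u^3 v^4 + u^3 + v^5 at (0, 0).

The Hessian of f at 0 has rank 0. Corank 2; j^3 = u^3 is a perfect cube, so E-series; the 5-jet and mu = 8 give E_8.

Type E_{8}, Milnor number mu = 8.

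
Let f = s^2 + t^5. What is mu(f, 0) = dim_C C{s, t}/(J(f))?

The Hessian of f at 0 is [[2, 0], [0, 0]] with rank 1, so corank 1. A Groebner basis of the Jacobian ideal J(f) in C{s,t} is {t^4, s}; counting standard monomials gives mu = 4. Corank 1: A-series; mu = 4 gives A_4.

4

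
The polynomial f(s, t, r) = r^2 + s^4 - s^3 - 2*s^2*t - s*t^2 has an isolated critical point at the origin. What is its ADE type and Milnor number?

Type D5, Milnor number mu = 5.

The Hessian of f at 0 has rank 1. Corank 2; j^3 = -s*(s + t)^2 has shape L^2 M (L != M), so D-series; mu = 5 gives D_5.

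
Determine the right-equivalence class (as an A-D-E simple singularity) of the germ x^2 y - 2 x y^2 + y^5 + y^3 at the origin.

D6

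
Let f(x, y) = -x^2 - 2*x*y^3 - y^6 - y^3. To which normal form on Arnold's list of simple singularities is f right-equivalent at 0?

A2

The Hessian of f at 0 has rank 1. Corank 1: A-series; mu = 2 gives A_2.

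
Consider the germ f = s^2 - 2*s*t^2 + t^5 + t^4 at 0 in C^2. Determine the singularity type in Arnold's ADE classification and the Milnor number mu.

The Hessian of f at 0 is [[2, 0], [0, 0]] with rank 1, so corank 1. A Groebner basis of the Jacobian ideal J(f) in C{s,t} is {s^2, -s + t^2}; counting standard monomials gives mu = 4. Corank 1: A-series; mu = 4 gives A_4.

Type A_4, Milnor number mu = 4.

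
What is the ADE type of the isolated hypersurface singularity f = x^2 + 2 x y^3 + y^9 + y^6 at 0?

A_8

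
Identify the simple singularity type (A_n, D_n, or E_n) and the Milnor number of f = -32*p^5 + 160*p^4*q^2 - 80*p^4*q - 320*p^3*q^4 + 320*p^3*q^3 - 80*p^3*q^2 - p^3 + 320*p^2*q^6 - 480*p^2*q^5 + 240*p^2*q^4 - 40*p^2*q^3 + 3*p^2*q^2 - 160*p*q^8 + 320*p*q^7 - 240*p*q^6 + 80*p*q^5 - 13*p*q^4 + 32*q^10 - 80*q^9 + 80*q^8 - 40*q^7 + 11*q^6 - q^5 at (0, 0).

Type E_8, Milnor number mu = 8.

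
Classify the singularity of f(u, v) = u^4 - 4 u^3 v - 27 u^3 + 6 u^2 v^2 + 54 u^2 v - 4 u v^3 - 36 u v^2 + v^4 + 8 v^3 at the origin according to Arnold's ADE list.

E6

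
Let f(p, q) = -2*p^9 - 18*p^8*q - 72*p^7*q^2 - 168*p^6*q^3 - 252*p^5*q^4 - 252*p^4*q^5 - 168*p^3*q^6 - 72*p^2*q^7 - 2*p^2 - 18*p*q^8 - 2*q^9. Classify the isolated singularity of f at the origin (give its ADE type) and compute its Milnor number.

Type A_8, Milnor number mu = 8.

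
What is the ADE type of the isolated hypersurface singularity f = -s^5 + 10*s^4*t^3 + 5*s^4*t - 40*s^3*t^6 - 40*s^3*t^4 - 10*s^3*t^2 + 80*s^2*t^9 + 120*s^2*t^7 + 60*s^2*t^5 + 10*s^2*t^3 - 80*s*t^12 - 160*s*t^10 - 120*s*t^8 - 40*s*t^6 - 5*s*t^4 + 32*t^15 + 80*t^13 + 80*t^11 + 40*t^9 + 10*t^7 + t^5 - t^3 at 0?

The Hessian of f at 0 has rank 0. Corank 2; j^3 = -t^3 is a perfect cube, so E-series; the 5-jet and mu = 8 give E_8.

E8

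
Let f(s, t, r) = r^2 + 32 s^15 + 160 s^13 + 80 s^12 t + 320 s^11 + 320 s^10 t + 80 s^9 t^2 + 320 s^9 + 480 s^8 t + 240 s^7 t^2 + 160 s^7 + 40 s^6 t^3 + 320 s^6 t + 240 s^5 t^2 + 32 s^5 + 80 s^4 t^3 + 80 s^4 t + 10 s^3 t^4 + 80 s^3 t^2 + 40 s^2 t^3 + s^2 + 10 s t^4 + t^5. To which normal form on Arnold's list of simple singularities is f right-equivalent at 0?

A_4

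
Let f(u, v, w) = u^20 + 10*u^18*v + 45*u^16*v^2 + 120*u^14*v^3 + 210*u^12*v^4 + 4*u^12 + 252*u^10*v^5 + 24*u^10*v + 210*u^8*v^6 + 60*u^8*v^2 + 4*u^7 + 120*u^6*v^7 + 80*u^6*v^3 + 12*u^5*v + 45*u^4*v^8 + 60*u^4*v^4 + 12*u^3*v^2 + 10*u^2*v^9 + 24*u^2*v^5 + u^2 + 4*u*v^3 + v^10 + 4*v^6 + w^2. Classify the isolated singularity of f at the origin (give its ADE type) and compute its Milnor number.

Type A_9, Milnor number mu = 9.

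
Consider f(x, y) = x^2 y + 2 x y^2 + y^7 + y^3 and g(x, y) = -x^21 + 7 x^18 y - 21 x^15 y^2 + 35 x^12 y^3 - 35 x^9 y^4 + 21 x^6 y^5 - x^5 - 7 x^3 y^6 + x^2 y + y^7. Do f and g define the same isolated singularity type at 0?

Yes.

The Hessian of f at 0 has rank 0. Corank 2; j^3 = y*(x + y)^2 has shape L^2 M (L != M), so D-series; mu = 8 gives D_8. The Hessian of g at 0 has rank 0. Corank 2; j^3 = x^2*y has shape L^2 M (L != M), so D-series; mu = 8 gives D_8. Both have type D_8, hence right-equivalent.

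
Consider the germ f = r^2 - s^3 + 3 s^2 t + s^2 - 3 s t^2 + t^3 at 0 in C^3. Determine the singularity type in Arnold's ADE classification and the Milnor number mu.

Type A_2, Milnor number mu = 2.

The Hessian of f at 0 is [[2, 0, 0], [0, 0, 0], [0, 0, 2]] with rank 2, so corank 1. A Groebner basis of the Jacobian ideal J(f) in C{s,t,r} is {t^2, s, r}; counting standard monomials gives mu = 2. Corank 1: A-series; mu = 2 gives A_2.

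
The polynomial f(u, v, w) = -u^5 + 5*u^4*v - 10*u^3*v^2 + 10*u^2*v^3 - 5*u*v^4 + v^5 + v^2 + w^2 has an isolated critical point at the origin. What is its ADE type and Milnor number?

Type A4, Milnor number mu = 4.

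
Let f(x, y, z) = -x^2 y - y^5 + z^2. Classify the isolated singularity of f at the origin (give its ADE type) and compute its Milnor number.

Type D_6, Milnor number mu = 6.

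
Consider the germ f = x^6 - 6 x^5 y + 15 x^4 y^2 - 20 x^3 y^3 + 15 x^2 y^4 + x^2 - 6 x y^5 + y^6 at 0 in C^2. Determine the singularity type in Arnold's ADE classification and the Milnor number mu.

Type A_{5}, Milnor number mu = 5.

The Hessian of f at 0 has rank 1. Corank 1: A-series; mu = 5 gives A_5.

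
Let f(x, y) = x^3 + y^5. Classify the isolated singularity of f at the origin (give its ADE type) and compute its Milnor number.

The Hessian of f at 0 is [[0, 0], [0, 0]] with rank 0, so corank 2. A Groebner basis of the Jacobian ideal J(f) in C{x,y} is {y^4, x^2}; counting standard monomials gives mu = 8. Corank 2; j^3 = x^3 is a perfect cube, so E-series; the 5-jet and mu = 8 give E_8.

Type E_{8}, Milnor number mu = 8.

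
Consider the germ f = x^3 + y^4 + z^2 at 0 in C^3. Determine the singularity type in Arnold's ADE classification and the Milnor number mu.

Type E_6, Milnor number mu = 6.

The Hessian of f at 0 has rank 1. Corank 2; j^3 = x^3 is a perfect cube, so E-series; the 4-jet and mu = 6 give E_6.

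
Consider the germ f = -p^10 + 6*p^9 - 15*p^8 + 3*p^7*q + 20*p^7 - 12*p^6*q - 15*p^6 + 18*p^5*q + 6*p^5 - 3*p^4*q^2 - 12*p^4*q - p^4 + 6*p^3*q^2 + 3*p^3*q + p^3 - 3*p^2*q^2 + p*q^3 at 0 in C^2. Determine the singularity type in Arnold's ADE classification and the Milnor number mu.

Type E_7, Milnor number mu = 7.

The Hessian of f at 0 is [[0, 0], [0, 0]] with rank 0, so corank 2. A Groebner basis of the Jacobian ideal J(f) in C{p,q} is {3*p^2 + q^4 + q^3, p^3, p^2*q - p^2 - q^3/3, -2*p^2 + p*q^2 - 2*q^3/3}; counting standard monomials gives mu = 7. Corank 2; j^3 = p^3 is a perfect cube, so E-series; the 4-jet and mu = 7 give E_7.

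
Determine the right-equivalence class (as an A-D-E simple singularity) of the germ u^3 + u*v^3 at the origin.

E7

The Hessian of f at 0 is [[0, 0], [0, 0]] with rank 0, so corank 2. A Groebner basis of the Jacobian ideal J(f) in C{u,v} is {u^3, u*v^2, 3*u^2 + v^3}; counting standard monomials gives mu = 7. Corank 2; j^3 = u^3 is a perfect cube, so E-series; the 4-jet and mu = 7 give E_7.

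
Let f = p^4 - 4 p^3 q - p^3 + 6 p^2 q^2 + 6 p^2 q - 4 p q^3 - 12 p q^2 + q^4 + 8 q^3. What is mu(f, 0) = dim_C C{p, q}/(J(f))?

6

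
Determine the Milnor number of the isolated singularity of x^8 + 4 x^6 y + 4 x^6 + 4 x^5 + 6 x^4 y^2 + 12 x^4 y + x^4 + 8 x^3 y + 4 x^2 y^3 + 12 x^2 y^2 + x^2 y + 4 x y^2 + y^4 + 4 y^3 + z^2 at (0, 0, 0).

5

The Hessian of f at 0 has rank 1. Corank 2; j^3 = y*(x + 2*y)^2 has shape L^2 M (L != M), so D-series; mu = 5 gives D_5.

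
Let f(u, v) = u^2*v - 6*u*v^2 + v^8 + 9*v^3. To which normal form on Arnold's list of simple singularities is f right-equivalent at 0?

D9

The Hessian of f at 0 is [[0, 0], [0, 0]] with rank 0, so corank 2. A Groebner basis of the Jacobian ideal J(f) in C{u,v} is {u^2/8 + v^7 - 9*v^2/8, u^3 - 27*v^3, u*v - 3*v^2}; counting standard monomials gives mu = 9. Corank 2; j^3 = v*(u - 3*v)^2 has shape L^2 M (L != M), so D-series; mu = 9 gives D_9.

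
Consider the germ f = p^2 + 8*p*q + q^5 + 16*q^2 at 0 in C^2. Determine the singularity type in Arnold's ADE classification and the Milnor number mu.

The Hessian of f at 0 is [[2, 8], [8, 32]] with rank 1, so corank 1. A Groebner basis of the Jacobian ideal J(f) in C{p,q} is {q^4, p + 4*q}; counting standard monomials gives mu = 4. Corank 1: A-series; mu = 4 gives A_4.

Type A4, Milnor number mu = 4.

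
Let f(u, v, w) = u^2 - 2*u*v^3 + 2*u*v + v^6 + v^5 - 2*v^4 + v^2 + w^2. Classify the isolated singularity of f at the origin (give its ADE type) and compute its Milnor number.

The Hessian of f at 0 has rank 2. Corank 1: A-series; mu = 4 gives A_4.

Type A_4, Milnor number mu = 4.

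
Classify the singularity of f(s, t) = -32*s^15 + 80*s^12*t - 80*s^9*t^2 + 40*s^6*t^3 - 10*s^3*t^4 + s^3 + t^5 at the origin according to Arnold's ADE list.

E_8

The Hessian of f at 0 has rank 0. Corank 2; j^3 = s^3 is a perfect cube, so E-series; the 5-jet and mu = 8 give E_8.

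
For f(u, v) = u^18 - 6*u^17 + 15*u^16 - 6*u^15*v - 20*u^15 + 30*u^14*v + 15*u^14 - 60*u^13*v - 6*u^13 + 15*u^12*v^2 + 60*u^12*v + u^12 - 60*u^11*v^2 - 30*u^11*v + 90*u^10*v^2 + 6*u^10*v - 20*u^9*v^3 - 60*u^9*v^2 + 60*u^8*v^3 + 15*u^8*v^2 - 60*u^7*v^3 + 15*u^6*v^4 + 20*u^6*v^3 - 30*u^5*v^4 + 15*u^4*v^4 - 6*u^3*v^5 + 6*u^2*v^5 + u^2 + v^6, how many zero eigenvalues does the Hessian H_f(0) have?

1

Hessian at 0 has rank 1.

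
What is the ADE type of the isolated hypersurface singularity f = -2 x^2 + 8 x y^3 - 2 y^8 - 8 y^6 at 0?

The Hessian of f at 0 has rank 1. Corank 1: A-series; mu = 7 gives A_7.

A_7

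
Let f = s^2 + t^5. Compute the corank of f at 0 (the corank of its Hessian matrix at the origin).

1

Hessian at 0 has rank 1.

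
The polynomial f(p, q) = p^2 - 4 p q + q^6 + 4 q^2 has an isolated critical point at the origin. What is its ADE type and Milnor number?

Type A_5, Milnor number mu = 5.

The Hessian of f at 0 is [[2, -4], [-4, 8]] with rank 1, so corank 1. A Groebner basis of the Jacobian ideal J(f) in C{p,q} is {q^5, p - 2*q}; counting standard monomials gives mu = 5. Corank 1: A-series; mu = 5 gives A_5.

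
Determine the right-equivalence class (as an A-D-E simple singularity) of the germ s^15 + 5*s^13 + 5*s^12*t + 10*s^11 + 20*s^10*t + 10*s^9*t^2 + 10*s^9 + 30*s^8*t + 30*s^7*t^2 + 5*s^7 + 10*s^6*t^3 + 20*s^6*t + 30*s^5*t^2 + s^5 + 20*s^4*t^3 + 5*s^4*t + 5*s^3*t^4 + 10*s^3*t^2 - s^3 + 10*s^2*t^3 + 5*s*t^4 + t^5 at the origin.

E_8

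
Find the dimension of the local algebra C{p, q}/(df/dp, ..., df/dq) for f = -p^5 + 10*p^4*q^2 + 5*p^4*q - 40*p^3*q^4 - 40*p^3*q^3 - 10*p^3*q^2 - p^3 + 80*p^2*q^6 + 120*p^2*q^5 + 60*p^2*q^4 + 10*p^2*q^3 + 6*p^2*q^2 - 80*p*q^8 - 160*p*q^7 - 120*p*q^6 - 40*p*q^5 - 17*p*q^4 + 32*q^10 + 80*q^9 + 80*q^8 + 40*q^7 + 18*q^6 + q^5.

The Hessian of f at 0 is [[0, 0], [0, 0]] with rank 0, so corank 2. A Groebner basis of the Jacobian ideal J(f) in C{p,q} is {p^2/16 + p*q^3 - p*q^2/4, p^2/4 - p*q^2 + q^4, p^3, p^2*q + p^2/4 - p*q^2}; counting standard monomials gives mu = 8. Corank 2; j^3 = -p^3 is a perfect cube, so E-series; the 5-jet and mu = 8 give E_8.

8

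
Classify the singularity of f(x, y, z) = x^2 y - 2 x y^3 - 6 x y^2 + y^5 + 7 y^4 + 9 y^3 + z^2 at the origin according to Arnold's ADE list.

D_{5}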